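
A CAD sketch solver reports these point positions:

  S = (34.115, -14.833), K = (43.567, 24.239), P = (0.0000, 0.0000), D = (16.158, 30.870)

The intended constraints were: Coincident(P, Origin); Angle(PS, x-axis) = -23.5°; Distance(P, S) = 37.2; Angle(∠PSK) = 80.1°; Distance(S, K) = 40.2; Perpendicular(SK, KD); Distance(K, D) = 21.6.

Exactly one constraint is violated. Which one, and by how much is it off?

Distance(K, D) = 21.6 — off by 6.60.

P = (0.00, 0.00) ✓; PS at -23.50° ✓; |PS| = 37.20 ✓; ∠PSK = 80.10° ✓; |SK| = 40.20 ✓; ∠(SK, KD) = 90.00° ✓; |KD| = 28.20 ✗.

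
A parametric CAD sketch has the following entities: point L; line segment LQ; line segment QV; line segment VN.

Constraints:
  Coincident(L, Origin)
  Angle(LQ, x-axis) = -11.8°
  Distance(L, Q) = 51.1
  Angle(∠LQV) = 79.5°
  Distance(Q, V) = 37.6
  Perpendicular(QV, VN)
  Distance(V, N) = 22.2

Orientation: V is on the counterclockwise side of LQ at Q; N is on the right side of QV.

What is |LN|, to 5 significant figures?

77.771

L is at the origin; LQ runs at -11.8° with length 51.1, so Q = 51.1·(cos -11.8°, sin -11.8°) = (50.020, -10.450). ∠LQV = 79.5°, so QV runs at -11.8° + (180° − 79.5°) = 88.700° from the x-axis; with |QV| = 37.6, V = Q + 37.6·(cos 88.700°, sin 88.700°) = (50.873, 27.141). QV ⟂ VN; with |VN| = 22.2 on the right of QV, N = V + 22.2·(0.99974, -0.022687) = (73.067, 26.637). Then |LN| = |N − L| = 77.771.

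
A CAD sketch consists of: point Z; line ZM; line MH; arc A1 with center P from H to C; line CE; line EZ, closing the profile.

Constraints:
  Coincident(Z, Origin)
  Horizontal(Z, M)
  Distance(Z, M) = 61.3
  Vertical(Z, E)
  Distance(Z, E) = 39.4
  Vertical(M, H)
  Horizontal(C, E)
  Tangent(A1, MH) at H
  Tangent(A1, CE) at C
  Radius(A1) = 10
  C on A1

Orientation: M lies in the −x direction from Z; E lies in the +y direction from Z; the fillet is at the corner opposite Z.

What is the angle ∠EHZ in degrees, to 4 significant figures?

34.89°

The virtual corner opposite Z is at (-61.30, 39.40). A1 meets MH tangentially, so PH is at right angles to MH and the tangent condition forces PC to be normal to CE, with radius 10.0, so the center P sits 10.0 in from both sides at P = (-51.30, 29.40). That places the tangent points at H = (-61.30, 29.40) on MH and C = (-51.30, 39.40) on CE. Then cos ∠EHZ = HE·HZ / (|HE||HZ|), giving 34.89°.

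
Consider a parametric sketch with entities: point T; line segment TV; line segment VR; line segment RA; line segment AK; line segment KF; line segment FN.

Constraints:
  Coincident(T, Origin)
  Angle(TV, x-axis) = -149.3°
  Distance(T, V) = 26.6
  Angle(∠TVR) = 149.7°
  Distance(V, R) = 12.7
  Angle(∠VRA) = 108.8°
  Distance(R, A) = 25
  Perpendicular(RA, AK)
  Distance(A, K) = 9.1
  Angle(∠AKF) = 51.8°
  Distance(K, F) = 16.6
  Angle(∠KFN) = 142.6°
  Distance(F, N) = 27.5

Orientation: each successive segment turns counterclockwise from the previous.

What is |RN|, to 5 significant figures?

28.268

T is at the origin; TV runs at -149.3° with length 26.6, so V = (-22.872, -13.580). ∠TVR = 149.7° gives VR at -119.00° from the x-axis; with |VR| = 12.7, R = (-29.029, -24.688). ∠VRA = 108.8° gives RA at -47.800° from the x-axis; with |RA| = 25.0, A = (-12.236, -43.208). The perpendicularity gives AK at right angles to RA, so AK runs at 42.200°; with |AK| = 9.1, K = (-5.4948, -37.096). ∠AKF = 51.8° gives KF at 170.40° from the x-axis; with |KF| = 16.6, F = (-21.862, -34.327). ∠KFN = 142.6° gives FN at -152.20° from the x-axis; with |FN| = 27.5, N = (-46.188, -47.153). Then |RN| = |N − R| = 28.268.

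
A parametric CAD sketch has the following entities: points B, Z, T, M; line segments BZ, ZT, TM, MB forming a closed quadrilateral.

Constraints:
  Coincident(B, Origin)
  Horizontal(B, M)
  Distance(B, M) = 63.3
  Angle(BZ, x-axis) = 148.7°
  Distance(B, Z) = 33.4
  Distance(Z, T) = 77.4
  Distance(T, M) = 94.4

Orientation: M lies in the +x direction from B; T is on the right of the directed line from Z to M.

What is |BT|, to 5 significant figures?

59.122

B is at the origin; BM is horizontal with |BM| = 63.3 and M in +x, so M = (63.3, 0). BZ runs at 148.7° with |BZ| = 33.4, so Z = (-28.539, 17.352). T is determined by |ZT| = 77.4 and |TM| = 94.4 together: it lies at the intersection of circle(Z, 77.4) and circle(M, 94.4). With |ZM| = 93.464, the foot of the radical line on ZM is 31.108 from Z and the perpendicular offset is √(77.4² − 31.108²) = 70.874. Taking the right-of-ZM solution: T = (-11.130, -58.065).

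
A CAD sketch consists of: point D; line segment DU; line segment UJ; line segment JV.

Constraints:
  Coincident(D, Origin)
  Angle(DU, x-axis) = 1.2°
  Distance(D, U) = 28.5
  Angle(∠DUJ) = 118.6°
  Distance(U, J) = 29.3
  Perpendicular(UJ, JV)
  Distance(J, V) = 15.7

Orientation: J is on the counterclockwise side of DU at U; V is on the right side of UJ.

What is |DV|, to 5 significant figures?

59.181

D is at the origin; DU runs at 1.2° with length 28.5, so U = 28.5·(cos 1.2°, sin 1.2°) = (28.494, 0.59686). ∠DUJ = 118.6°, so UJ runs at 1.2° + (180° − 118.6°) = 62.600° from the x-axis; with |UJ| = 29.3, J = U + 29.3·(cos 62.600°, sin 62.600°) = (41.978, 26.610). The perpendicularity gives JV at right angles to UJ; with |JV| = 15.7 on the right of UJ, V = J + 15.7·(0.88782, -0.46020) = (55.916, 19.385). Then |DV| = |V − D| = 59.181.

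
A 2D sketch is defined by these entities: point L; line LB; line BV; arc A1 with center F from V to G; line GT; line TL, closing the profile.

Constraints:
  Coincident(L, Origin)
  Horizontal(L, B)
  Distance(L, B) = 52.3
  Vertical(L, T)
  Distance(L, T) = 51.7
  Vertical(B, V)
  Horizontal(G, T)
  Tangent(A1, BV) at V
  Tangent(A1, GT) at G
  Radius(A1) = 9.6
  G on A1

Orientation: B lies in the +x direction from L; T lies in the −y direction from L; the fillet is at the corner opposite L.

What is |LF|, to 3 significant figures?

60.0

L is at the origin; LB is horizontal with |LB| = 52.3 and B on the +x side, so B = (52.3, 0.00). LT is vertical with |LT| = 51.7 and T on the −y side, so T = (0.00, -51.7). The virtual corner opposite L is at (52.3, -51.7). A1 meets BV tangentially, so FV is at right angles to BV and A1 meets GT tangentially, so FG is at right angles to GT, with radius 9.6, so the center F sits 9.6 in from both sides at F = (42.7, -42.1). Then |LF| = |F − L| = 60.0.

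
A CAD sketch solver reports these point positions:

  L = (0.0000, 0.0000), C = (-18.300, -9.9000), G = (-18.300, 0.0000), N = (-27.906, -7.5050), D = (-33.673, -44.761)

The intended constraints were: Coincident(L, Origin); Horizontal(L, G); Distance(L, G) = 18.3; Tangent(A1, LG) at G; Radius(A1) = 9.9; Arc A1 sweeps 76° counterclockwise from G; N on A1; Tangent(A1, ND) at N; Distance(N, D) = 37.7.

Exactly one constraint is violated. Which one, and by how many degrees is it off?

Tangent(A1, ND) at N — off by 5.20°.

L = (0.00, 0.00) ✓; L.y = 0.00, G.y = 0.00 ✓; |LG| = 18.30 ✓; ∠(CG, GL) = 90.00° ✓; |CG| = 9.900 ✓; bearing(C→N) − bearing(C→G) = 76.00° ✓; |CN| = 9.900 ✓; ∠(CN, ND) = 84.80° ✗; |ND| = 37.70 ✓.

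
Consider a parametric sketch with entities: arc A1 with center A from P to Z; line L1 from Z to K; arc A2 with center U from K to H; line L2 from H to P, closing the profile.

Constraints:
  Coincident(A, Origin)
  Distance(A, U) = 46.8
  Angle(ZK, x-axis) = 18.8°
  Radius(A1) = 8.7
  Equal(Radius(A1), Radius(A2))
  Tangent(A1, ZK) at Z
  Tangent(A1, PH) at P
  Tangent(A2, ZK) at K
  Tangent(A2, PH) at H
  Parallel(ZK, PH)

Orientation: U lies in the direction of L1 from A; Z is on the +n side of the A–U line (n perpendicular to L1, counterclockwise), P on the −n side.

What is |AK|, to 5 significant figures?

47.602

The slot axis is L1's direction at 18.8°, so u = (cos 18.8°, sin 18.8°) = (0.94665, 0.32227) and n = (−sin 18.8°, cos 18.8°) = (-0.32227, 0.94665). A is at the origin and U lies 46.8 along u from A, so U = 46.8·u = (44.303, 15.082). Tangency of A1 to both parallel lines with radius 8.7 puts Z and P at A ± 8.7·n: Z = (-2.8037, 8.2358), P = (2.8037, -8.2358). Equal radii place K and H the same way about U: K = U + 8.7·n = (41.499, 23.318), H = U − 8.7·n = (47.107, 6.8462). Then |AK| = |K − A| = 47.602.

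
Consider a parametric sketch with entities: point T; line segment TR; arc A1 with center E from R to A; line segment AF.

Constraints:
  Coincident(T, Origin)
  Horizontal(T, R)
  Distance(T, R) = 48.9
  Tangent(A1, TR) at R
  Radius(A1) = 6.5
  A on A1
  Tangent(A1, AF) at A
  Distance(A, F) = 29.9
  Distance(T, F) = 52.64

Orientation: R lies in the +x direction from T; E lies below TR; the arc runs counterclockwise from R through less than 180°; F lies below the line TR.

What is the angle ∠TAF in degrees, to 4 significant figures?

90.95°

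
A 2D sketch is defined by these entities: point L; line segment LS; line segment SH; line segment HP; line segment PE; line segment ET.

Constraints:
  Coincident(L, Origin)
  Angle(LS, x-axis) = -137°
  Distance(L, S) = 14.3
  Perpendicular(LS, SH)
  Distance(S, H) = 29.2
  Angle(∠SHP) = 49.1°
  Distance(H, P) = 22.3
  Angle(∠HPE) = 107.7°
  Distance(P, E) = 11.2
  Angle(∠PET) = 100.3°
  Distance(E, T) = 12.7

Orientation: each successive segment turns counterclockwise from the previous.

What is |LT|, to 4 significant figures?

15.93

L is at the origin; LS runs at -137.0° with length 14.3, so S = (-10.46, -9.753). LS ⟂ SH, so SH runs at -47.00°; with |SH| = 29.2, H = (9.456, -31.11). ∠SHP = 49.1° gives HP at 83.90° from the x-axis; with |HP| = 22.3, P = (11.83, -8.934). ∠HPE = 107.7° gives PE at 156.2° from the x-axis; with |PE| = 11.2, E = (1.578, -4.415). ∠PET = 100.3° gives ET at -124.1° from the x-axis; with |ET| = 12.7, T = (-5.542, -14.93). Then |LT| = |T − L| = 15.93.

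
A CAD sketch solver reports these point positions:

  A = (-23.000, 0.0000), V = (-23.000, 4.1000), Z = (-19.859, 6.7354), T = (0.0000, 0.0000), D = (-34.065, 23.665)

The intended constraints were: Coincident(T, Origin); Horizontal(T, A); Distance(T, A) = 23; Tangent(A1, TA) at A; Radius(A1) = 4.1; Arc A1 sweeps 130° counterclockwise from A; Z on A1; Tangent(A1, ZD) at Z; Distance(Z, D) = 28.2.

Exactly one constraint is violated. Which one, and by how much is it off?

Distance(Z, D) = 28.2 — off by 6.10.

T = (0.00, 0.00) ✓; T.y = 0.00, A.y = 0.00 ✓; |TA| = 23.00 ✓; ∠(VA, AT) = 90.00° ✓; |VA| = 4.100 ✓; bearing(V→Z) − bearing(V→A) = 130.0° ✓; |VZ| = 4.100 ✓; ∠(VZ, ZD) = 90.00° ✓; |ZD| = 22.10 ✗.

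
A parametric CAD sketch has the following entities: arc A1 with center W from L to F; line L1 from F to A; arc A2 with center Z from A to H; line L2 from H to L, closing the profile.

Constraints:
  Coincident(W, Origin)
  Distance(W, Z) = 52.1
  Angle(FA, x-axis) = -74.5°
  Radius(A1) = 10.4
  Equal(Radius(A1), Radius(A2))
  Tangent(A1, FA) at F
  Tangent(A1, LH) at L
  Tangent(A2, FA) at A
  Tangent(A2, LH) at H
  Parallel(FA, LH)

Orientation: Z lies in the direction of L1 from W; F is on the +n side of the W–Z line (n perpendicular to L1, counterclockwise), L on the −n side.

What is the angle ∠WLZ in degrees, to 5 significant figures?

78.711°

The slot axis is L1's direction at -74.5°, so u = (cos -74.5°, sin -74.5°) = (0.26724, -0.96363) and n = (−sin -74.5°, cos -74.5°) = (0.96363, 0.26724). W is at the origin and Z lies 52.1 along u from W, so Z = 52.1·u = (13.923, -50.205). Tangency of A1 to both parallel lines with radius 10.4 puts F and L at W ± 10.4·n: F = (10.022, 2.7793), L = (-10.022, -2.7793). Then cos ∠WLZ = LW·LZ / (|LW||LZ|), giving 78.711°.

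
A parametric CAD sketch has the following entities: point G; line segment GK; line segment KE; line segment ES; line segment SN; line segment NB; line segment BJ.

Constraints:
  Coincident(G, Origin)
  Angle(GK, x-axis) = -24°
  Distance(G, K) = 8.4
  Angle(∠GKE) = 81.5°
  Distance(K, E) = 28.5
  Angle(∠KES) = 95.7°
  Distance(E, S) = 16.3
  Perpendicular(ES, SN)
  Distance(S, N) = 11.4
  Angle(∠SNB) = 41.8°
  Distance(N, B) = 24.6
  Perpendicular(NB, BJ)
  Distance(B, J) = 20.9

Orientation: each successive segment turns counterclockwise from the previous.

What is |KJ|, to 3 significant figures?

52.5

G is at the origin; GK runs at -24.0° with length 8.4, so K = (7.67, -3.42). ∠GKE = 81.5° gives KE at 74.5° from the x-axis; with |KE| = 28.5, E = (15.3, 24.0). ∠KES = 95.7° gives ES at 159° from the x-axis; with |ES| = 16.3, S = (0.0932, 29.9). The perpendicularity gives SN at right angles to ES, so SN runs at -111°; with |SN| = 11.4, N = (-4.03, 19.3). ∠SNB = 41.8° gives NB at 27.0° from the x-axis; with |NB| = 24.6, B = (17.9, 30.5). NB ⟂ BJ, so BJ runs at 117°; with |BJ| = 20.9, J = (8.40, 49.1). Then |KJ| = |J − K| = 52.5.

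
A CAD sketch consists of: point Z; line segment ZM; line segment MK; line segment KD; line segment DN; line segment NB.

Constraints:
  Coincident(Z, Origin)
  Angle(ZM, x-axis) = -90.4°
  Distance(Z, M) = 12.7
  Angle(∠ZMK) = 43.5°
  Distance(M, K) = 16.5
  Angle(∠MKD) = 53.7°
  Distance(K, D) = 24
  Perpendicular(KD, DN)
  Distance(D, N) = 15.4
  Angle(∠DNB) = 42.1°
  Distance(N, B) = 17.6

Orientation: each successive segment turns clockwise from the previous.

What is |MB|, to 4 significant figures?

11.22

Z is at the origin; ZM runs at -90.4° with length 12.7, so M = (-0.08866, -12.70). ∠ZMK = 43.5° gives MK at 133.1° from the x-axis; with |MK| = 16.5, K = (-11.36, -0.6520). ∠MKD = 53.7° gives KD at 6.800° from the x-axis; with |KD| = 24.0, D = (12.47, 2.190). The perpendicularity gives DN at right angles to KD, so DN runs at -83.20°; with |DN| = 15.4, N = (14.29, -13.10). ∠DNB = 42.1° gives NB at 138.9° from the x-axis; with |NB| = 17.6, B = (1.029, -1.532). Then |MB| = |B − M| = 11.22.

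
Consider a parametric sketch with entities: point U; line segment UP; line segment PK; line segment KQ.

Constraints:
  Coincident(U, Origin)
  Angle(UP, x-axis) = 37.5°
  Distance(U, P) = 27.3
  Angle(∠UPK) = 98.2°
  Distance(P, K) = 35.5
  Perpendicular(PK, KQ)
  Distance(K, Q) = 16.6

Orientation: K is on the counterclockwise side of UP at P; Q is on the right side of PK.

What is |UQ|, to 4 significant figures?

58.78

U is at the origin; UP runs at 37.5° with length 27.3, so P = 27.3·(cos 37.5°, sin 37.5°) = (21.66, 16.62). ∠UPK = 98.2°, so PK runs at 37.5° + (180° − 98.2°) = 119.3° from the x-axis; with |PK| = 35.5, K = P + 35.5·(cos 119.3°, sin 119.3°) = (4.285, 47.58). The perpendicularity gives KQ at right angles to PK; with |KQ| = 16.6 on the right of PK, Q = K + 16.6·(0.8721, 0.4894) = (18.76, 55.70). Then |UQ| = |Q − U| = 58.78.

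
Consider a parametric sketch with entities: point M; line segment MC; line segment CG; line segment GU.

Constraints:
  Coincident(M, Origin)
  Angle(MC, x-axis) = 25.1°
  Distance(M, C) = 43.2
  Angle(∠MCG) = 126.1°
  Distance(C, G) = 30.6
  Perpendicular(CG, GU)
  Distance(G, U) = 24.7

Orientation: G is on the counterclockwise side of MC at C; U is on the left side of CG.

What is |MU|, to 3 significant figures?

57.0

M is at the origin; MC runs at 25.1° with length 43.2, so C = 43.2·(cos 25.1°, sin 25.1°) = (39.1, 18.3). ∠MCG = 126.1°, so CG runs at 25.1° + (180° − 126.1°) = 79.0° from the x-axis; with |CG| = 30.6, G = C + 30.6·(cos 79.0°, sin 79.0°) = (45.0, 48.4). CG is perpendicular to GU; with |GU| = 24.7 on the left of CG, U = G + 24.7·(-0.982, 0.191) = (20.7, 53.1). Then |MU| = |U − M| = 57.0.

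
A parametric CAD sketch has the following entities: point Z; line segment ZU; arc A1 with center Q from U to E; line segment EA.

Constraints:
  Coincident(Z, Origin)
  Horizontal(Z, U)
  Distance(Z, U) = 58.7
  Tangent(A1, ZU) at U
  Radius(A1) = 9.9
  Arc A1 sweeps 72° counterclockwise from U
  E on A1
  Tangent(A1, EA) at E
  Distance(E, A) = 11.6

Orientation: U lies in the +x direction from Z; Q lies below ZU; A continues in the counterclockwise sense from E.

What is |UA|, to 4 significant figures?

22.10

Z is at the origin; ZU is horizontal with |ZU| = 58.7 and U on the +x side, so U = (58.70, 0.000). The tangent condition forces QU to be normal to ZU, so Q = U + (0, -9.9) = (58.70, -9.900). On A1, U sits at bearing 90° from Q; a 72° counterclockwise sweep puts E at bearing 162°, so E = Q + 9.9·(cos 162°, sin 162°) = (49.28, -6.841). Tangency of A1 to EA means the radius QE is perpendicular to EA, so EA runs along (−sin 162°, cos 162°); with |EA| = 11.6, A = (45.70, -17.87). Then |UA| = |A − U| = 22.10.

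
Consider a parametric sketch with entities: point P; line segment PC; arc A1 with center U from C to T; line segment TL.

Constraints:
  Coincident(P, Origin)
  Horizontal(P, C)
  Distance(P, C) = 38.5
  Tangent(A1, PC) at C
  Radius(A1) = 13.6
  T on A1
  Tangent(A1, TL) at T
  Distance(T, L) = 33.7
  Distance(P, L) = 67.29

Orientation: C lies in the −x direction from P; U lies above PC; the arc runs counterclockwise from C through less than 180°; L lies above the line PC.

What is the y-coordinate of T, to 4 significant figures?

21.16

Checks: ∠(UC, CP) = 90.00° ✓; |UT| = 13.60 ✓; ∠(UT, TL) = 90.00° ✓; |TL| = 33.70 ✓; |PL| = 67.29 ✓.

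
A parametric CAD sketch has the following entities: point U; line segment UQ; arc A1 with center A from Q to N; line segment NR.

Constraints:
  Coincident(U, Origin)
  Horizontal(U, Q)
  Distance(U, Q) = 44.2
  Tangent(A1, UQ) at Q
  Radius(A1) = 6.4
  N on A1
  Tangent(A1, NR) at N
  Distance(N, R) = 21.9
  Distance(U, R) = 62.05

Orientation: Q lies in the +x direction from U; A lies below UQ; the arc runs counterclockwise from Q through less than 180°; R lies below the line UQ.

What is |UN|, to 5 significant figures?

41.545

Checks: |AQ| = 6.400 ✓; |AN| = 6.400 ✓; ∠(AN, NR) = 90.00° ✓; |NR| = 21.90 ✓; |UR| = 62.05 ✓.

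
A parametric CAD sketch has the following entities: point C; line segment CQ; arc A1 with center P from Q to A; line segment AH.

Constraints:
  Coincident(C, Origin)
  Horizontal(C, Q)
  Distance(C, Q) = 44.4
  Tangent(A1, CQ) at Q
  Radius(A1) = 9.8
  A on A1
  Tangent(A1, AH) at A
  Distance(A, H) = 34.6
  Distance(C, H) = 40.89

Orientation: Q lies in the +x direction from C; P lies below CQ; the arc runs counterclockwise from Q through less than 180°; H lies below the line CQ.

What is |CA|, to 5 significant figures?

36.107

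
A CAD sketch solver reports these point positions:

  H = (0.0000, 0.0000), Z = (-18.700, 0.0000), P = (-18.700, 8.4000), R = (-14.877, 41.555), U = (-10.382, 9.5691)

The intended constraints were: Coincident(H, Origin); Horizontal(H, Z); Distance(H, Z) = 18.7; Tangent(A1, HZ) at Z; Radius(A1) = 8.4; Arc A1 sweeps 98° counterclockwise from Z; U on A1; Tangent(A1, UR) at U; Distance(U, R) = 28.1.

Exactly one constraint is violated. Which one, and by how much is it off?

Distance(U, R) = 28.1 — off by 4.20.

H = (0.00, 0.00) ✓; H.y = 0.00, Z.y = 0.00 ✓; |HZ| = 18.70 ✓; ∠(PZ, ZH) = 90.00° ✓; |PZ| = 8.400 ✓; bearing(P→U) − bearing(P→Z) = 98.00° ✓; |PU| = 8.400 ✓; ∠(PU, UR) = 90.00° ✓; |UR| = 32.30 ✗.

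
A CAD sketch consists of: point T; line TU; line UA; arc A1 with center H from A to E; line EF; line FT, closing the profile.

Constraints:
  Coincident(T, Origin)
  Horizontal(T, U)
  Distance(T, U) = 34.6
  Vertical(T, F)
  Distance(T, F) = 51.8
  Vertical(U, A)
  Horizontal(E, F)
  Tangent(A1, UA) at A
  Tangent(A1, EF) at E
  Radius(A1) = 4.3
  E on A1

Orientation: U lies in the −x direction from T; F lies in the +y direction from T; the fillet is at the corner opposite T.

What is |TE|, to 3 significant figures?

60.0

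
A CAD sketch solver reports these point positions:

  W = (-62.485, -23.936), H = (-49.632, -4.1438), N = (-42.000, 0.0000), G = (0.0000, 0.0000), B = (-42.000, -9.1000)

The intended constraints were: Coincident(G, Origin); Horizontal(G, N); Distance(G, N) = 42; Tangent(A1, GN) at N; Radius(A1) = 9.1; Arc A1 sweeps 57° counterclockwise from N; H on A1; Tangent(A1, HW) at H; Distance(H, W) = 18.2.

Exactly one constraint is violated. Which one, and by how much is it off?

Distance(H, W) = 18.2 — off by 5.40.

G = (0.00, 0.00) ✓; G.y = 0.00, N.y = 0.00 ✓; |GN| = 42.00 ✓; ∠(BN, NG) = 90.00° ✓; |BN| = 9.100 ✓; bearing(B→H) − bearing(B→N) = 57.00° ✓; |BH| = 9.100 ✓; ∠(BH, HW) = 90.00° ✓; |HW| = 23.60 ✗.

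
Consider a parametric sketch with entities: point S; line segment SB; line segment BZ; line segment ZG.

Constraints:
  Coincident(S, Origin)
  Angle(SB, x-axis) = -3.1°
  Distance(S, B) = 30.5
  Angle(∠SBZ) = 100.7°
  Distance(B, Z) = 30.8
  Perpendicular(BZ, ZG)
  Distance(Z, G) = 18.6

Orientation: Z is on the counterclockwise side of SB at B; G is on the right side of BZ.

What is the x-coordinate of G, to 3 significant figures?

55.9

S is at the origin; SB runs at -3.1° with length 30.5, so B = 30.5·(cos -3.1°, sin -3.1°) = (30.5, -1.65). ∠SBZ = 100.7°, so BZ runs at -3.1° + (180° − 100.7°) = 76.2° from the x-axis; with |BZ| = 30.8, Z = B + 30.8·(cos 76.2°, sin 76.2°) = (37.8, 28.3). The perpendicularity gives ZG at right angles to BZ; with |ZG| = 18.6 on the right of BZ, G = Z + 18.6·(0.971, -0.239) = (55.9, 23.8). So G.x = 55.9.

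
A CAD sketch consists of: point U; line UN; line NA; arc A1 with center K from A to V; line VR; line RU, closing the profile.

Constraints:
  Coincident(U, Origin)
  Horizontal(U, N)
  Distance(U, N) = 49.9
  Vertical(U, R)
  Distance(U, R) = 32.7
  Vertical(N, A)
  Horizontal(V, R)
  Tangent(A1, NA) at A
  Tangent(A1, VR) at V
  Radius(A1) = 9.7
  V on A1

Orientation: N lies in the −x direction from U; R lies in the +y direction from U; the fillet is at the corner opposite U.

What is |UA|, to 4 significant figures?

54.95

U is at the origin; UN is horizontal with |UN| = 49.9 and N on the −x side, so N = (-49.90, 0.000). U and R share the same x with |UR| = 32.7 and R on the +y side, so R = (0.000, 32.70). The virtual corner opposite U is at (-49.90, 32.70). The tangent condition forces KA to be normal to NA and A1 meets VR tangentially, so KV is at right angles to VR, with radius 9.7, so the center K sits 9.7 in from both sides at K = (-40.20, 23.00). That places the tangent points at A = (-49.90, 23.00) on NA and V = (-40.20, 32.70) on VR. Then |UA| = |A − U| = 54.95.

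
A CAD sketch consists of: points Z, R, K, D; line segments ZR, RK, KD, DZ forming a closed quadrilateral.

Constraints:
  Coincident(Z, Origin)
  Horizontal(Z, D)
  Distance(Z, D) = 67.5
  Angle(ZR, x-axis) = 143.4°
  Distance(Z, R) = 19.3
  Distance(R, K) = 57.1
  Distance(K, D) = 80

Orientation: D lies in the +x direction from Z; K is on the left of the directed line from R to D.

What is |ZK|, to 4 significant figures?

61.78

Z is at the origin; ZD is horizontal with |ZD| = 67.5 and D in +x, so D = (67.5, 0). ZR runs at 143.4° with |ZR| = 19.3, so R = (-15.49, 11.51). K is determined by |RK| = 57.1 and |KD| = 80.0 together: it lies at the intersection of circle(R, 57.1) and circle(D, 80.0). With |RD| = 83.79, the foot of the radical line on RD is 23.16 from R and the perpendicular offset is √(57.1² − 23.16²) = 52.19. Taking the left-of-RD solution: K = (14.61, 60.02).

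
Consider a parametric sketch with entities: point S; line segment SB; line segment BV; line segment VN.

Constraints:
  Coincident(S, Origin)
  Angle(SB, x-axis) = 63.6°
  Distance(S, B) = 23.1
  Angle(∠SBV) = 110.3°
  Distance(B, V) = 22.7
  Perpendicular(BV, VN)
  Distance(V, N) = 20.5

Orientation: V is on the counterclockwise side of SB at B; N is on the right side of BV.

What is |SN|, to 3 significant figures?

52.2

∠SBV = 110.3°, so BV runs at 63.6° + (180° − 110.3°) = 133° from the x-axis; with |BV| = 22.7, V = B + 22.7·(cos 133°, sin 133°) = (-5.30, 37.2). The perpendicularity gives VN at right angles to BV; with |VN| = 20.5 on the right of BV, N = V + 20.5·(0.728, 0.686) = (9.62, 51.3). Then |SN| = |N − S| = 52.2.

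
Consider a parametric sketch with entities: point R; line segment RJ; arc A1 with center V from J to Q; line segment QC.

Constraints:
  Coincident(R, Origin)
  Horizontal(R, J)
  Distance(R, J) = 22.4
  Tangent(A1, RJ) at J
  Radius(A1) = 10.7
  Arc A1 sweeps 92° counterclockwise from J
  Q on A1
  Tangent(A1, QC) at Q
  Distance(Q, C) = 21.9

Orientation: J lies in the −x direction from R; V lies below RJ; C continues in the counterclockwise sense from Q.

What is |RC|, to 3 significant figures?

46.2

On A1, J sits at bearing 90° from V; a 92° counterclockwise sweep puts Q at bearing 182°, so Q = V + 10.7·(cos 182°, sin 182°) = (-33.1, -11.1). Since A1 is tangent to QC there, VQ ⟂ QC, so QC runs along (−sin 182°, cos 182°); with |QC| = 21.9, C = (-32.3, -33.0). Then |RC| = |C − R| = 46.2.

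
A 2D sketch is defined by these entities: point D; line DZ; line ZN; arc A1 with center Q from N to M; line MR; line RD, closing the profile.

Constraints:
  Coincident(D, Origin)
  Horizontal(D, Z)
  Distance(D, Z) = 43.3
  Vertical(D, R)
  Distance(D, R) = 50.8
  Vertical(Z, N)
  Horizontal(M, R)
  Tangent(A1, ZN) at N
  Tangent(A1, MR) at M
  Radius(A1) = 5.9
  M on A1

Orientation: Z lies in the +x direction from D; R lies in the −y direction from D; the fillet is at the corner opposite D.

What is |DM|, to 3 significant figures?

63.1

The virtual corner opposite D is at (43.3, -50.8). A1 meets ZN tangentially, so QN is at right angles to ZN and tangency of A1 to MR means the radius QM is perpendicular to MR, with radius 5.9, so the center Q sits 5.9 in from both sides at Q = (37.4, -44.9). That places the tangent points at N = (43.3, -44.9) on ZN and M = (37.4, -50.8) on MR. Then |DM| = |M − D| = 63.1.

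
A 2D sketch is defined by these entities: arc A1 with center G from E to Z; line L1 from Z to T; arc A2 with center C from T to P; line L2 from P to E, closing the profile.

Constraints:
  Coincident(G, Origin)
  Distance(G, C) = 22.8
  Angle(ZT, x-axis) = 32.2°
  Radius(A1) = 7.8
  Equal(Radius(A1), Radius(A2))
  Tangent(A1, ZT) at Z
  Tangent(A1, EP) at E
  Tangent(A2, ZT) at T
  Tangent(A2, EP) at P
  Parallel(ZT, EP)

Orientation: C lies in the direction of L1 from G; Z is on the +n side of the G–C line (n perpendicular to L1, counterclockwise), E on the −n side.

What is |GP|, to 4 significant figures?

24.10

Tangency of A1 to both parallel lines with radius 7.8 puts Z and E at G ± 7.8·n: Z = (-4.156, 6.600), E = (4.156, -6.600). Equal radii place T and P the same way about C: T = C + 7.8·n = (15.14, 18.75), P = C − 7.8·n = (23.45, 5.549). Then |GP| = |P − G| = 24.10.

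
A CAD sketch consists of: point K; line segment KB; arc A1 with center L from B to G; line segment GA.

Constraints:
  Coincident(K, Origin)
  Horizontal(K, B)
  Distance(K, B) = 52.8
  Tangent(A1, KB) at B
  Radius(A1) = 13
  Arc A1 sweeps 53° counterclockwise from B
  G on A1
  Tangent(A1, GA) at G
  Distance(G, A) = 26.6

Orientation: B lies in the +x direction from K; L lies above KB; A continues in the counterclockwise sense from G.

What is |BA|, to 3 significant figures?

37.3

K is at the origin; KB is horizontal with |KB| = 52.8 and B on the +x side, so B = (52.8, 0.00). The tangent condition forces LB to be normal to KB, so L = B + (0, 13) = (52.8, 13.0). On A1, B sits at bearing -90° from L; a 53° counterclockwise sweep puts G at bearing -37°, so G = L + 13.0·(cos -37°, sin -37°) = (63.2, 5.18). The tangent condition forces LG to be normal to GA, so GA runs along (−sin -37°, cos -37°); with |GA| = 26.6, A = (79.2, 26.4). Then |BA| = |A − B| = 37.3.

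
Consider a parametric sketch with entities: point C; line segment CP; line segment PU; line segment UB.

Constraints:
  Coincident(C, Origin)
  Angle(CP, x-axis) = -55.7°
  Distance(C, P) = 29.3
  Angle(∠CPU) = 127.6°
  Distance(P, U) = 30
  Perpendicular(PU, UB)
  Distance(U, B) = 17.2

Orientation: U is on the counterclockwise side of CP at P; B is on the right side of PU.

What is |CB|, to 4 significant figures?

62.65

∠CPU = 127.6°, so PU runs at -55.7° + (180° − 127.6°) = -3.300° from the x-axis; with |PU| = 30.0, U = P + 30.0·(cos -3.300°, sin -3.300°) = (46.46, -25.93). PU ⟂ UB; with |UB| = 17.2 on the right of PU, B = U + 17.2·(-0.05756, -0.9983) = (45.47, -43.10). Then |CB| = |B − C| = 62.65.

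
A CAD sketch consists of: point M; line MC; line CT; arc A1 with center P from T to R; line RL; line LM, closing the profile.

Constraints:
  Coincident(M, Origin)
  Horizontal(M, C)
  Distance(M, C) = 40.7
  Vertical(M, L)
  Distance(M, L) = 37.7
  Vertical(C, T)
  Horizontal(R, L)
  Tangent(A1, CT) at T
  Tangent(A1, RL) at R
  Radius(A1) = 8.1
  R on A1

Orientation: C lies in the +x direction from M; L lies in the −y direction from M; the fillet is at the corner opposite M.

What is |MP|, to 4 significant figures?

44.03

M is at the origin; M and C share the same y with |MC| = 40.7 and C on the +x side, so C = (40.70, 0.000). ML is vertical with |ML| = 37.7 and L on the −y side, so L = (0.000, -37.70). The virtual corner opposite M is at (40.70, -37.70). Since A1 is tangent to CT there, PT ⟂ CT and tangency of A1 to RL means the radius PR is perpendicular to RL, with radius 8.1, so the center P sits 8.1 in from both sides at P = (32.60, -29.60). Then |MP| = |P − M| = 44.03.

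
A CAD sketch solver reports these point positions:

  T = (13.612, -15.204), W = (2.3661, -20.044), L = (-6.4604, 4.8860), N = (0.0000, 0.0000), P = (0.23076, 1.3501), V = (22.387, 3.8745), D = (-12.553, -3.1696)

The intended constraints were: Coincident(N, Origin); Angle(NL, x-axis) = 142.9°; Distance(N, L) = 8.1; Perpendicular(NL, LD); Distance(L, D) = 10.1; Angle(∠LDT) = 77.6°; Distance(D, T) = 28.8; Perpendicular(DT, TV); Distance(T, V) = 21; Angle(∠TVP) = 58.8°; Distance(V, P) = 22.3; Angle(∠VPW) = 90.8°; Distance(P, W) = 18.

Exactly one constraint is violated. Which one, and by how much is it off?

Distance(P, W) = 18 — off by 3.50.

N = (0.00, 0.00) ✓; NL at 142.9° ✓; |NL| = 8.100 ✓; ∠(NL, LD) = 90.00° ✓; |LD| = 10.10 ✓; ∠LDT = 77.60° ✓; |DT| = 28.80 ✓; ∠(DT, TV) = 90.00° ✓; |TV| = 21.00 ✓; ∠TVP = 58.80° ✓; |VP| = 22.30 ✓; ∠VPW = 90.80° ✓; |PW| = 21.50 ✗.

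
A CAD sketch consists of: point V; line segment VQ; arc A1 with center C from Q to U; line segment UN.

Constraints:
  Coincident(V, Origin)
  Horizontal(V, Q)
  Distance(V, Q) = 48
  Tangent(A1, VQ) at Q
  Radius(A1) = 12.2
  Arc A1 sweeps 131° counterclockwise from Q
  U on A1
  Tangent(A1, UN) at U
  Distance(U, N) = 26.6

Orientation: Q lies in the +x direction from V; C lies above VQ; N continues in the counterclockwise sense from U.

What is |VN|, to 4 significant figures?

56.59

V is at the origin; V and Q share the same y with |VQ| = 48.0 and Q on the +x side, so Q = (48.00, 0.000). The tangent condition forces CQ to be normal to VQ, so C = Q + (0, 12.2) = (48.00, 12.20). On A1, Q sits at bearing -90° from C; a 131° counterclockwise sweep puts U at bearing 41°, so U = C + 12.2·(cos 41°, sin 41°) = (57.21, 20.20). A1 meets UN tangentially, so CU is at right angles to UN, so UN runs along (−sin 41°, cos 41°); with |UN| = 26.6, N = (39.76, 40.28). Then |VN| = |N − V| = 56.59.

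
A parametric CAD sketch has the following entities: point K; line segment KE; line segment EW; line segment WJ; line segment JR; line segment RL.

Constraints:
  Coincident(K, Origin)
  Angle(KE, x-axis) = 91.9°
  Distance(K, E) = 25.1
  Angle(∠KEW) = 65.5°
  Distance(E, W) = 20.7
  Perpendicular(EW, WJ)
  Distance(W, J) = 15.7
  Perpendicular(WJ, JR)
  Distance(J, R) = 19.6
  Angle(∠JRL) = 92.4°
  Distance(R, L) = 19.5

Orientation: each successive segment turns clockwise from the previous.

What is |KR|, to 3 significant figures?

11.7

K is at the origin; KE runs at 91.9° with length 25.1, so E = (-0.832, 25.1). ∠KEW = 65.5° gives EW at -22.6° from the x-axis; with |EW| = 20.7, W = (18.3, 17.1). The perpendicularity gives WJ at right angles to EW, so WJ runs at -113°; with |WJ| = 15.7, J = (12.2, 2.64). The perpendicularity gives JR at right angles to WJ, so JR runs at 157°; with |JR| = 19.6, R = (-5.85, 10.2). Then |KR| = |R − K| = 11.7.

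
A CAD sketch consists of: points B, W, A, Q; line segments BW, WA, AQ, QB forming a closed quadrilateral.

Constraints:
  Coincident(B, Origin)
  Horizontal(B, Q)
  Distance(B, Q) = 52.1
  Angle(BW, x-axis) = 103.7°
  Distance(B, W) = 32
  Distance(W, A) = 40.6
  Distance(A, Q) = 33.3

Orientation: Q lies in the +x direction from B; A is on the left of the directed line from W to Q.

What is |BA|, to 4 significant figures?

42.61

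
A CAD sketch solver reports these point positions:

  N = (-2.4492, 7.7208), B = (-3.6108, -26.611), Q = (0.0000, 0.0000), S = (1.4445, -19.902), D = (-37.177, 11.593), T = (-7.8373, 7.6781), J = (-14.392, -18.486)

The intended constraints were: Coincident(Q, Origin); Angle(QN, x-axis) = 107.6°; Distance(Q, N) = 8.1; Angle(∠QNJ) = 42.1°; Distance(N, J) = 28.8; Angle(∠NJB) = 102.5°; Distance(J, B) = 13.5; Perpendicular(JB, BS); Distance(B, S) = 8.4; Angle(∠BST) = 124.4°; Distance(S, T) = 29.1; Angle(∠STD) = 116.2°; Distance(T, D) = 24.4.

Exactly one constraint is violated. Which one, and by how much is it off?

Distance(T, D) = 24.4 — off by 5.20.

Q = (0.00, 0.00) ✓; QN at 107.6° ✓; |QN| = 8.100 ✓; ∠QNJ = 42.10° ✓; |NJ| = 28.80 ✓; ∠NJB = 102.5° ✓; |JB| = 13.50 ✓; ∠(JB, BS) = 90.00° ✓; |BS| = 8.400 ✓; ∠BST = 124.4° ✓; |ST| = 29.10 ✓; ∠STD = 116.2° ✓; |TD| = 29.60 ✗.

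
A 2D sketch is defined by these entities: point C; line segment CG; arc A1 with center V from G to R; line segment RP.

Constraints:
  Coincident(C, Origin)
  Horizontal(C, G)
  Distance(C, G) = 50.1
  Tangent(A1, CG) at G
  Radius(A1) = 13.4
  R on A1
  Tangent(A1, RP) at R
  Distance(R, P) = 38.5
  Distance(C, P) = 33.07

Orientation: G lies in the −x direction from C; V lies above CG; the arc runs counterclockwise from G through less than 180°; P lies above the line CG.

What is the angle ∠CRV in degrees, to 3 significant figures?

139°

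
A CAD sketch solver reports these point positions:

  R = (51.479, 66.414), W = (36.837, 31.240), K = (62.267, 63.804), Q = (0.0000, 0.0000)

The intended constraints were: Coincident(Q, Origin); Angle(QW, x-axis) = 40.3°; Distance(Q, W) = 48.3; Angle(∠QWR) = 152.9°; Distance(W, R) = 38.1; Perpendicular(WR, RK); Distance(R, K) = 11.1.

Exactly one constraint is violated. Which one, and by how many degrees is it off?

Perpendicular(WR, RK) — off by 9.00°.

Q = (0.00, 0.00) ✓; QW at 40.30° ✓; |QW| = 48.30 ✓; ∠QWR = 152.9° ✓; |WR| = 38.10 ✓; ∠(WR, RK) = 81.00° ✗; |RK| = 11.10 ✓.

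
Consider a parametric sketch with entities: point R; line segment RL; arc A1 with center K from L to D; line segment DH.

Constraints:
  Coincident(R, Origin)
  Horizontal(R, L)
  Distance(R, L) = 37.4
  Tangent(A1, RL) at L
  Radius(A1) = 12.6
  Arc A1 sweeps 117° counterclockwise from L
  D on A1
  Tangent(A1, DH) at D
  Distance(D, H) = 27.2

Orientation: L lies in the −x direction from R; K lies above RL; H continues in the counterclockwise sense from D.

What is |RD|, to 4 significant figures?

31.95

R is at the origin; R and L share the same y with |RL| = 37.4 and L on the −x side, so L = (-37.40, 0.000). Since A1 is tangent to RL there, KL ⟂ RL, so K = L + (0, 12.6) = (-37.40, 12.60). On A1, L sits at bearing -90° from K; a 117° counterclockwise sweep puts D at bearing 27°, so D = K + 12.6·(cos 27°, sin 27°) = (-26.17, 18.32). Then |RD| = |D − R| = 31.95.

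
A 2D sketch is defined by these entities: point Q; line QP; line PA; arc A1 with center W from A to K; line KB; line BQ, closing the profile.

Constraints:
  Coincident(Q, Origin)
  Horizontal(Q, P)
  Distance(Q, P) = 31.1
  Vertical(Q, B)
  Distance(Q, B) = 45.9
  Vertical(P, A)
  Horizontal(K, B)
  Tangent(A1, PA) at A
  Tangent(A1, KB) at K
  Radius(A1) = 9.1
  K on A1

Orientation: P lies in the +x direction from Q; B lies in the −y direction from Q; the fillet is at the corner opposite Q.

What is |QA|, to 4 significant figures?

48.18

Q is at the origin; Q and P share the same y with |QP| = 31.1 and P on the +x side, so P = (31.10, 0.000). Q and B share the same x with |QB| = 45.9 and B on the −y side, so B = (0.000, -45.90). The virtual corner opposite Q is at (31.10, -45.90). A1 meets PA tangentially, so WA is at right angles to PA and since A1 is tangent to KB there, WK ⟂ KB, with radius 9.1, so the center W sits 9.1 in from both sides at W = (22.00, -36.80). That places the tangent points at A = (31.10, -36.80) on PA and K = (22.00, -45.90) on KB. Then |QA| = |A − Q| = 48.18.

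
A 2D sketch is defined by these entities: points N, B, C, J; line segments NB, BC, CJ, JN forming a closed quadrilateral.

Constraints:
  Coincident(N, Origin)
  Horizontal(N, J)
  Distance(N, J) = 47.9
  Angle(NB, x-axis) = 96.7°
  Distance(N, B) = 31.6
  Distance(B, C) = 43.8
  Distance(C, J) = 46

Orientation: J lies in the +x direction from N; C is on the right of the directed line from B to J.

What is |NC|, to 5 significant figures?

12.323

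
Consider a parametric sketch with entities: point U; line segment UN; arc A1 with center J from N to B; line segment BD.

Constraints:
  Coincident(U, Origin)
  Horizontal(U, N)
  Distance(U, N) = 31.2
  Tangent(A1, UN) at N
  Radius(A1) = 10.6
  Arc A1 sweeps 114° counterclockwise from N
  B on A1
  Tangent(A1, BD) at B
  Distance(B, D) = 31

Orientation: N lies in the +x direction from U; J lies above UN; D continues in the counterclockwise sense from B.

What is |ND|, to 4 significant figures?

43.33

U is at the origin; U and N share the same y with |UN| = 31.2 and N on the +x side, so N = (31.20, 0.000). Tangency of A1 to UN means the radius JN is perpendicular to UN, so J = N + (0, 10.6) = (31.20, 10.60). On A1, N sits at bearing -90° from J; a 114° counterclockwise sweep puts B at bearing 24°, so B = J + 10.6·(cos 24°, sin 24°) = (40.88, 14.91). Since A1 is tangent to BD there, JB ⟂ BD, so BD runs along (−sin 24°, cos 24°); with |BD| = 31.0, D = (28.27, 43.23). Then |ND| = |D − N| = 43.33.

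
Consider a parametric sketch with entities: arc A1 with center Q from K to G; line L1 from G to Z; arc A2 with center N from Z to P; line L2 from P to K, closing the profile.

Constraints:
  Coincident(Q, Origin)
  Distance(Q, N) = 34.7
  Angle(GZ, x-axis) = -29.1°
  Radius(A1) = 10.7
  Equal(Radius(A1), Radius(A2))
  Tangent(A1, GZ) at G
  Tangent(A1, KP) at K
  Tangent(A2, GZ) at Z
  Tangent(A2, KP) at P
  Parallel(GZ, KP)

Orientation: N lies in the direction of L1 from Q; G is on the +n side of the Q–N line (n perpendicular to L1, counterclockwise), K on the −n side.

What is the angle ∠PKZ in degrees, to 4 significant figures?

31.66°

The slot axis is L1's direction at -29.1°, so u = (cos -29.1°, sin -29.1°) = (0.8738, -0.4863) and n = (−sin -29.1°, cos -29.1°) = (0.4863, 0.8738). Q is at the origin and N lies 34.7 along u from Q, so N = 34.7·u = (30.32, -16.88). Tangency of A1 to both parallel lines with radius 10.7 puts G and K at Q ± 10.7·n: G = (5.204, 9.349), K = (-5.204, -9.349). Equal radii place Z and P the same way about N: Z = N + 10.7·n = (35.52, -7.526), P = N − 10.7·n = (25.12, -26.23). Then cos ∠PKZ = KP·KZ / (|KP||KZ|), giving 31.66°.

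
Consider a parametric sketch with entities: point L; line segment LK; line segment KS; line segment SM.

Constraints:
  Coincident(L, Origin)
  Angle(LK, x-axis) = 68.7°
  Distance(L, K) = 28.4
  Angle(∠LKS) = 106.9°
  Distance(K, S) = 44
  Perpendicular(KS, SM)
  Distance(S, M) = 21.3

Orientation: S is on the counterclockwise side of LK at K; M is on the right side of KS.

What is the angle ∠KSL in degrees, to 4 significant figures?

27.47°

L is at the origin; LK runs at 68.7° with length 28.4, so K = 28.4·(cos 68.7°, sin 68.7°) = (10.32, 26.46). ∠LKS = 106.9°, so KS runs at 68.7° + (180° − 106.9°) = 141.8° from the x-axis; with |KS| = 44.0, S = K + 44.0·(cos 141.8°, sin 141.8°) = (-24.26, 53.67). Then cos ∠KSL = SK·SL / (|SK||SL|), giving 27.47°.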